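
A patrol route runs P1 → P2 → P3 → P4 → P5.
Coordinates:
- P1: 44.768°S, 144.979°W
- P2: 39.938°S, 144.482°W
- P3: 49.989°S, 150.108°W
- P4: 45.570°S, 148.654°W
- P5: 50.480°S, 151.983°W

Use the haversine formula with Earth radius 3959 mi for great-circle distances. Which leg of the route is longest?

P2–P3

Leg distances:
P1→P2: 334.7 mi
P2→P3: 746.4 mi
P3→P4: 312.7 mi
P4→P5: 372.4 mi
The longest leg is P2–P3 at 746.4 mi.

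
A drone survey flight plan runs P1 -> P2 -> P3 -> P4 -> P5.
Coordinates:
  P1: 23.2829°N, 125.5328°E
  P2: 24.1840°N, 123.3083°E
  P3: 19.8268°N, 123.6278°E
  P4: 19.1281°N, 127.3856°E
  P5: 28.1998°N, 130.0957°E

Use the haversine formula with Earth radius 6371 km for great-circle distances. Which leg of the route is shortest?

P1–P2

Leg distances:
P1→P2: 247.6 km
P2→P3: 485.6 km
P3→P4: 401.5 km
P4→P5: 1045.7 km
The shortest leg is P1–P2 at 247.6 km.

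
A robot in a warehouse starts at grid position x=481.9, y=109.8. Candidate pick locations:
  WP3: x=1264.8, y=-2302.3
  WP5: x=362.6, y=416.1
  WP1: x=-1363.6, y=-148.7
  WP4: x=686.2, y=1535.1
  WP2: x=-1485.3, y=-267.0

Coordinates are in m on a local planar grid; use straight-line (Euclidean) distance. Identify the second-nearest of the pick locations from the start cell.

WP4

Distances from the start cell (x=481.9, y=109.8):
WP5: 328.7 m
WP4: 1439.9 m
WP1: 1863.5 m
WP2: 2003.0 m
WP3: 2536.0 m
The second-nearest is WP4 at 1439.9 m.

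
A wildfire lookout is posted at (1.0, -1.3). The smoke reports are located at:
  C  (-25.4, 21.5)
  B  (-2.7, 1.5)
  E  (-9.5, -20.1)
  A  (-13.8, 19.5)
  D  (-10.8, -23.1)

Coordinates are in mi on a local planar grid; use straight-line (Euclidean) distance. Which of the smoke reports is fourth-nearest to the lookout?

A

Distance to each, sorted:
B: 4.6 mi
E: 21.5 mi
D: 24.8 mi
A: 25.5 mi
C: 34.9 mi
The fourth-nearest is A at 25.5 mi.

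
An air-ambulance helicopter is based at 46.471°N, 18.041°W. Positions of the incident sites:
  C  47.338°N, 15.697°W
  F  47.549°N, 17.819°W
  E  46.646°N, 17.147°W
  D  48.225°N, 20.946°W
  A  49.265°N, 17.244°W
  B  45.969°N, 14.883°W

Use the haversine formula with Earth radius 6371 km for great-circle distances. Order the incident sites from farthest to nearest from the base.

Distances from the base:
A 49.265°N, 17.244°W: 316.3 km
D 48.225°N, 20.946°W: 293.1 km
B 45.969°N, 14.883°W: 249.3 km
C 47.338°N, 15.697°W: 202.5 km
F 47.549°N, 17.819°W: 121.0 km
E 46.646°N, 17.147°W: 71.1 km

A, D, B, C, F, E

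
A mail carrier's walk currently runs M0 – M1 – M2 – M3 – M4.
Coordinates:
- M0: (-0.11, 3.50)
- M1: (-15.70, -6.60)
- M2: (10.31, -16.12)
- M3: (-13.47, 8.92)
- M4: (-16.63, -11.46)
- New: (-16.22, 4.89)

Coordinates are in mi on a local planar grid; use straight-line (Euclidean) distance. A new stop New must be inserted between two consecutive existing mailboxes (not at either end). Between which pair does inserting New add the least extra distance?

between M3 and M4

Added distance for inserting New between each consecutive pair:
M0–M1: 9.1 mi
M1–M2: 17.6 mi
M2–M3: 4.2 mi
M3–M4: 0.6 mi
Smallest added distance is 0.6 mi, inserting between M3 and M4.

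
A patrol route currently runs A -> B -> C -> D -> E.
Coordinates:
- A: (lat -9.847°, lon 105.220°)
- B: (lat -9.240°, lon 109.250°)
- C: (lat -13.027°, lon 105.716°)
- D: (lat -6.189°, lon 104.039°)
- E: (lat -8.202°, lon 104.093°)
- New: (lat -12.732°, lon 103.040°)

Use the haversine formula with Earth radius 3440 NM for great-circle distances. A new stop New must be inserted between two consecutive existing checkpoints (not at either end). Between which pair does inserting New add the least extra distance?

Added distance for inserting New between each consecutive pair:
A–B: 395.9 NM
B–C: 271.1 NM
C–D: 132.5 NM
D–E: 555.3 NM
Smallest added distance is 132.5 NM, inserting between C and D.

between C and D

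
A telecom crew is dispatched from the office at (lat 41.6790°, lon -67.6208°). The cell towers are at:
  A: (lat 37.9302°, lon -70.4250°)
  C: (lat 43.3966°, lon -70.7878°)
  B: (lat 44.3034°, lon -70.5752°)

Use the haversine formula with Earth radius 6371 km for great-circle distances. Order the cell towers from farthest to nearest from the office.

A, B, C

Distance from the office at (lat 41.6790°, lon -67.6208°) to each:
A (lat 37.9302°, lon -70.4250°): 480.7 km
B (lat 44.3034°, lon -70.5752°): 378.0 km
C (lat 43.3966°, lon -70.7878°): 322.1 km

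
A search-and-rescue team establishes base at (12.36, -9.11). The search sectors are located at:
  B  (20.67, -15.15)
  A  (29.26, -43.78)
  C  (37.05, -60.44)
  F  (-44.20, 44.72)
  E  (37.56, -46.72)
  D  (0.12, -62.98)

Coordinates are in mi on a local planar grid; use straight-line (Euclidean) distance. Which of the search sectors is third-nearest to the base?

Distance to each, sorted:
B: 10.3 mi
A: 38.6 mi
E: 45.3 mi
D: 55.2 mi
C: 57.0 mi
F: 78.1 mi
The third-nearest is E at 45.3 mi.

E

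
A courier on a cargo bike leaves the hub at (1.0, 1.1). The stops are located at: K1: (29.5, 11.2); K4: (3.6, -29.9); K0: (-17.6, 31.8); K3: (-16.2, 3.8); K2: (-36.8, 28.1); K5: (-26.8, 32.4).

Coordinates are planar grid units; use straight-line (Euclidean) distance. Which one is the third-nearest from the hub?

Distance to each, sorted:
K3: 17.4
K1: 30.2
K4: 31.1
K0: 35.9
K5: 41.9
K2: 46.5
The third-nearest is K4 at 31.1.

K4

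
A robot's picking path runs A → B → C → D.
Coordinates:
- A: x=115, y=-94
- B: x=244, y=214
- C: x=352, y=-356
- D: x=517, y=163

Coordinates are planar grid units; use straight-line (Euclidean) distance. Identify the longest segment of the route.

Leg distances:
A→B: 333.9
B→C: 580.1
C→D: 544.6
The longest leg is B–C at 580.1.

B–C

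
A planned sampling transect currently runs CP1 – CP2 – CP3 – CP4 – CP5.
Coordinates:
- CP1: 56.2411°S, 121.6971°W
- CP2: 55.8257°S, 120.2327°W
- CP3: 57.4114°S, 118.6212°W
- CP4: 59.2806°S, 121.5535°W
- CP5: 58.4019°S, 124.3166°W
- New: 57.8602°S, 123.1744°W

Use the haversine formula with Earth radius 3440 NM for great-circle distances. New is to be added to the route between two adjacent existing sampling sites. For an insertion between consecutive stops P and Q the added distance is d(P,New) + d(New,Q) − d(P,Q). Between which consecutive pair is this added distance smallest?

between CP4 and CP5

Added distance for inserting New between each consecutive pair:
CP1–CP2: 209.1 NM
CP2–CP3: 195.4 NM
CP3–CP4: 102.7 NM
CP4–CP5: 47.2 NM
Smallest added distance is 47.2 NM, inserting between CP4 and CP5.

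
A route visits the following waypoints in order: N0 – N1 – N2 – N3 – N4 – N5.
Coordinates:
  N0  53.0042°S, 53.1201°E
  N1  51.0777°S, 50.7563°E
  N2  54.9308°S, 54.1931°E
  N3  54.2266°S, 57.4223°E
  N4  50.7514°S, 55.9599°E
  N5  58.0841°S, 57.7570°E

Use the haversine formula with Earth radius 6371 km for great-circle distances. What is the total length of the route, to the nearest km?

Leg distances:
N0→N1: 268.3 km  (cumulative 268.3 km)
N1→N2: 486.1 km  (cumulative 754.5 km)
N2→N3: 222.3 km  (cumulative 976.8 km)
N3→N4: 398.9 km  (cumulative 1375.7 km)
N4→N5: 823.5 km  (cumulative 2199.2 km)
Total route length ≈ 2199 km.

2199 km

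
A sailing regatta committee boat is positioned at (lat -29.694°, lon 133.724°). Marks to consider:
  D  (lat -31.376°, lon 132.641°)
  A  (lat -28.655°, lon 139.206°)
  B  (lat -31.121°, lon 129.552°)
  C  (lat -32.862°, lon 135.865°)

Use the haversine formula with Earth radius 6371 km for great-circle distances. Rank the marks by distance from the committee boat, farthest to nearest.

A, B, C, D

Distances from the committee boat:
A (lat -28.655°, lon 139.206°): 544.6 km
B (lat -31.121°, lon 129.552°): 430.4 km
C (lat -32.862°, lon 135.865°): 406.8 km
D (lat -31.376°, lon 132.641°): 213.9 km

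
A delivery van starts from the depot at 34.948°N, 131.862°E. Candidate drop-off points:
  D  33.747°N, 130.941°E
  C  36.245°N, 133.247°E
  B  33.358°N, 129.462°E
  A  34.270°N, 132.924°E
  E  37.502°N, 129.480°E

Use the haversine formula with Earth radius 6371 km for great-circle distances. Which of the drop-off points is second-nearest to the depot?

Distance to each, sorted:
A: 123.0 km
D: 158.1 km
C: 191.0 km
B: 282.9 km
E: 355.4 km
The second-nearest is D at 158.1 km.

D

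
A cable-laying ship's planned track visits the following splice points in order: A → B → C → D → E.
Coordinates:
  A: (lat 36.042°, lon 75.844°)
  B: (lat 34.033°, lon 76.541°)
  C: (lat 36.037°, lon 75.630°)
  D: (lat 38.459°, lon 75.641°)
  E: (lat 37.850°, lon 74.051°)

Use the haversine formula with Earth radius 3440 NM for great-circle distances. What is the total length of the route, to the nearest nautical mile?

483 NM

Leg distances:
A→B: 125.4 NM  (cumulative 125.4 NM)
B→C: 128.4 NM  (cumulative 253.8 NM)
C→D: 145.4 NM  (cumulative 399.2 NM)
D→E: 83.5 NM  (cumulative 482.7 NM)
Total route length ≈ 483 NM.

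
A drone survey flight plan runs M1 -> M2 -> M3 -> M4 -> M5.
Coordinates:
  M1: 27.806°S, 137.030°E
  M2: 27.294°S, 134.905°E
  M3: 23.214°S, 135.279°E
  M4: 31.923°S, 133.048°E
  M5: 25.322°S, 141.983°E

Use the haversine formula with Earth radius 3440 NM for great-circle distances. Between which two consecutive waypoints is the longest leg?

M4–M5

Leg distances:
M1→M2: 117.2 NM
M2→M3: 245.8 NM
M3→M4: 536.1 NM
M4→M5: 615.0 NM
The longest leg is M4–M5 at 615.0 NM.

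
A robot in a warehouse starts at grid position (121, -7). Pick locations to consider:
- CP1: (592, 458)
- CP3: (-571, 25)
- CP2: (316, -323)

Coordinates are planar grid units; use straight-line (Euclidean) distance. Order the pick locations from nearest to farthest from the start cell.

CP2, CP1, CP3

Distances from the start cell:
CP2 (316, -323): 371.3
CP1 (592, 458): 661.9
CP3 (-571, 25): 692.7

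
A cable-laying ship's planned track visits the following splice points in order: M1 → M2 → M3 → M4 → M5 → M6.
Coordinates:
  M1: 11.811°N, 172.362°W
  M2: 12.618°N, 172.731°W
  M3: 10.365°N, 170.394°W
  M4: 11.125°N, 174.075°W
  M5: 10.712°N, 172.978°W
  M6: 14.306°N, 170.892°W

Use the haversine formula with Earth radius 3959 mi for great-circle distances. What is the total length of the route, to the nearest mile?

904 mi

Leg distances:
M1→M2: 61.1 mi  (cumulative 61.1 mi)
M2→M3: 222.0 mi  (cumulative 283.1 mi)
M3→M4: 255.3 mi  (cumulative 538.4 mi)
M4→M5: 79.7 mi  (cumulative 618.1 mi)
M5→M6: 285.4 mi  (cumulative 903.5 mi)
Total route length ≈ 904 mi.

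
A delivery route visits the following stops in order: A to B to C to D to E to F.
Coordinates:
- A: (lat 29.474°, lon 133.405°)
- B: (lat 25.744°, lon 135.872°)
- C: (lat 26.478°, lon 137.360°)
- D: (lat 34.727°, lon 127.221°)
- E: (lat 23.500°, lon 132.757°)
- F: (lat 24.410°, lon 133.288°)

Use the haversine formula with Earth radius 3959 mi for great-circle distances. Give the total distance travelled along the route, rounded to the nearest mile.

2148 mi

Leg distances:
A→B: 298.7 mi  (cumulative 298.7 mi)
B→C: 105.3 mi  (cumulative 404.0 mi)
C→D: 828.8 mi  (cumulative 1232.9 mi)
D→E: 844.3 mi  (cumulative 2077.1 mi)
E→F: 71.3 mi  (cumulative 2148.4 mi)
Total route length ≈ 2148 mi.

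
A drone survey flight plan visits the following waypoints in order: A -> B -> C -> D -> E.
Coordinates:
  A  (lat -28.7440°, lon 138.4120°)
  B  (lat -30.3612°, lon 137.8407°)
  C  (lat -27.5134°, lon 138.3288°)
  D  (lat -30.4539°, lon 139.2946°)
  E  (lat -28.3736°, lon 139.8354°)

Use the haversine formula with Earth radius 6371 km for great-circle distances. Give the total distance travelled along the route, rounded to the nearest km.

1086 km

Leg distances:
A→B: 188.1 km  (cumulative 188.1 km)
B→C: 320.2 km  (cumulative 508.3 km)
C→D: 340.2 km  (cumulative 848.5 km)
D→E: 237.2 km  (cumulative 1085.7 km)
Total route length ≈ 1086 km.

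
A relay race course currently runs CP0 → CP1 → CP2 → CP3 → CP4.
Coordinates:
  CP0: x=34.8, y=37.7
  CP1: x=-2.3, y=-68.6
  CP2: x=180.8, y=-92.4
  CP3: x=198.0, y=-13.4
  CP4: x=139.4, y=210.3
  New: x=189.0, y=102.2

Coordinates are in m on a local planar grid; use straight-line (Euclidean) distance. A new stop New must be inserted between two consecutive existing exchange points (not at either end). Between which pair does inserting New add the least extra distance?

between CP3 and CP4

Added distance for inserting New between each consecutive pair:
CP0–CP1: 311.0 m
CP1–CP2: 266.6 m
CP2–CP3: 229.9 m
CP3–CP4: 3.6 m
Smallest added distance is 3.6 m, inserting between CP3 and CP4.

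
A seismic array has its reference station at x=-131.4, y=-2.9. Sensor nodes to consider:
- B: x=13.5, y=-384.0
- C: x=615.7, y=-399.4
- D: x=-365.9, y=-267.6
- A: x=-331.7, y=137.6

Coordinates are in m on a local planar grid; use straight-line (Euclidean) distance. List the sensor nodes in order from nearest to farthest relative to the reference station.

Distances from the reference station:
A x=-331.7, y=137.6: 244.7 m
D x=-365.9, y=-267.6: 353.6 m
B x=13.5, y=-384.0: 407.7 m
C x=615.7, y=-399.4: 845.8 m

A, D, B, C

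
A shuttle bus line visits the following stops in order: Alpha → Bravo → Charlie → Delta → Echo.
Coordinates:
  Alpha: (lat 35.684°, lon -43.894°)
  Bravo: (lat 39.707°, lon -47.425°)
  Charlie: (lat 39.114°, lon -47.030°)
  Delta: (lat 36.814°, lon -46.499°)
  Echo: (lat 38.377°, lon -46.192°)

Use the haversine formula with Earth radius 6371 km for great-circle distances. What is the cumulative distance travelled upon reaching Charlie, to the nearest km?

Leg distances:
Alpha→Bravo: 544.5 km  (cumulative 544.5 km)
Bravo→Charlie: 74.2 km  (cumulative 618.7 km)
Cumulative distance at Charlie ≈ 619 km.

619 km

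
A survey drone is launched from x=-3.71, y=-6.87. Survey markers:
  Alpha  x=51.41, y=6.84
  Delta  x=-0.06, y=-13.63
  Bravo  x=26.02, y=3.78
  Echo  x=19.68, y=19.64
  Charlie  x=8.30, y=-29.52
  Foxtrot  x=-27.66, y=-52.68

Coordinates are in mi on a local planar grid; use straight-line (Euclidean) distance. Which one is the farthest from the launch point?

Distance to each, sorted:
Alpha: 56.8 mi
Foxtrot: 51.7 mi
Echo: 35.4 mi
Bravo: 31.6 mi
Charlie: 25.6 mi
Delta: 7.7 mi
The farthest is Alpha at 56.8 mi.

Alpha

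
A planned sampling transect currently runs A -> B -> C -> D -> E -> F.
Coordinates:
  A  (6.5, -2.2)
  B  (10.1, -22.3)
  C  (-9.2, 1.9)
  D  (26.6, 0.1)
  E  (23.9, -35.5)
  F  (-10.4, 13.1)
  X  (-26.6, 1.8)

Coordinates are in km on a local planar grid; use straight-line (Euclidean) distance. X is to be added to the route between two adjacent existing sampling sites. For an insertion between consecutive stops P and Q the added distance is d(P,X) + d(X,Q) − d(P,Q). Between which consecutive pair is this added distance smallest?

between E and F

Added distance for inserting X between each consecutive pair:
A–B: 56.8 km
B–C: 30.4 km
C–D: 34.8 km
D–E: 80.3 km
E–F: 23.0 km
Smallest added distance is 23.0 km, inserting between E and F.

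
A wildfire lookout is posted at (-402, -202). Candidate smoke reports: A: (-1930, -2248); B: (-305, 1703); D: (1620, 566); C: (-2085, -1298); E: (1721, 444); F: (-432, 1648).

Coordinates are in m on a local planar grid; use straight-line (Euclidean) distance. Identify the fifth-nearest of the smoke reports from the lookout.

E

Distance to each, sorted:
F: 1850.2 m
B: 1907.5 m
C: 2008.4 m
D: 2162.9 m
E: 2219.1 m
A: 2553.6 m
The fifth-nearest is E at 2219.1 m.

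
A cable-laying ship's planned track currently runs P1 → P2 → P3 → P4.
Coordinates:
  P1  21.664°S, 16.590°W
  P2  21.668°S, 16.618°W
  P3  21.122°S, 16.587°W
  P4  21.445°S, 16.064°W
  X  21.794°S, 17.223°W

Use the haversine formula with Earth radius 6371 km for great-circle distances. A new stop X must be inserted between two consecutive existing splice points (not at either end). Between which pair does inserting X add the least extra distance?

between P2 and P3

Added distance for inserting X between each consecutive pair:
P1–P2: 128.1 km
P2–P3: 102.8 km
P3–P4: 160.5 km
Smallest added distance is 102.8 km, inserting between P2 and P3.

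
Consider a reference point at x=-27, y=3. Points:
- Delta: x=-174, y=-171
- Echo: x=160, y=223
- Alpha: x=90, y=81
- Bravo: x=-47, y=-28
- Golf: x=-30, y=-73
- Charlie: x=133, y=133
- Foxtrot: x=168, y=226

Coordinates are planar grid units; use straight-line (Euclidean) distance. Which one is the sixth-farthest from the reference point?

Distance to each, sorted:
Foxtrot: 296.2
Echo: 288.7
Delta: 227.8
Charlie: 206.2
Alpha: 140.6
Golf: 76.1
Bravo: 36.9
The sixth-farthest is Golf at 76.1.

Golf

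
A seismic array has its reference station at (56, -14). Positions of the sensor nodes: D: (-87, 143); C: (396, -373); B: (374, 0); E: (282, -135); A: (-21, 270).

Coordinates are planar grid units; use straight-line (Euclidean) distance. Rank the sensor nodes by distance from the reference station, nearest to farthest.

D, E, A, B, C

Distance from the reference station at (56, -14) to each:
D (-87, 143): 212.4
E (282, -135): 256.4
A (-21, 270): 294.3
B (374, 0): 318.3
C (396, -373): 494.5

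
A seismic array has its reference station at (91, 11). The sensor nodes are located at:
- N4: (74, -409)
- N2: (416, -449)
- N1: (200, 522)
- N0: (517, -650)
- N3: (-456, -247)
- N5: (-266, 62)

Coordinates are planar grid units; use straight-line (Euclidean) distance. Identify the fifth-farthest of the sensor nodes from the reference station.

N4

Distances from the reference station ((91, 11)):
N0: 786.4
N3: 604.8
N2: 563.2
N1: 522.5
N4: 420.3
N5: 360.6
The fifth-farthest is N4 at 420.3.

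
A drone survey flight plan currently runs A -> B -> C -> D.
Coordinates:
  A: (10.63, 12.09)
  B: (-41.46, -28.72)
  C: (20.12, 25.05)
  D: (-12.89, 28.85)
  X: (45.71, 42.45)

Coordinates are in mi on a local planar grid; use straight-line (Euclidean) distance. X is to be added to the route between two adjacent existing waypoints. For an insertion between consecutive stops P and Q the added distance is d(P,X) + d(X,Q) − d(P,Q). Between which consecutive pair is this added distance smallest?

Added distance for inserting X between each consecutive pair:
A–B: 92.8 mi
B–C: 61.7 mi
C–D: 57.9 mi
Smallest added distance is 57.9 mi, inserting between C and D.

between C and D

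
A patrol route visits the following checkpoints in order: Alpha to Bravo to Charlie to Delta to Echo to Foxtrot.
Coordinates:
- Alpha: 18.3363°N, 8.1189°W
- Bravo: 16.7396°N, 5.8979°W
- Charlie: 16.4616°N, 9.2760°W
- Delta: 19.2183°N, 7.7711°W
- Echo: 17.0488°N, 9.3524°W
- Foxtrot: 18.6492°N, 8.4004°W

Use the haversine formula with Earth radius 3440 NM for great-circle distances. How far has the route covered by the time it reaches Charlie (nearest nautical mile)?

Leg distances:
Alpha→Bravo: 159.2 NM  (cumulative 159.2 NM)
Bravo→Charlie: 195.1 NM  (cumulative 354.3 NM)
Cumulative distance at Charlie ≈ 354 NM.

354 NM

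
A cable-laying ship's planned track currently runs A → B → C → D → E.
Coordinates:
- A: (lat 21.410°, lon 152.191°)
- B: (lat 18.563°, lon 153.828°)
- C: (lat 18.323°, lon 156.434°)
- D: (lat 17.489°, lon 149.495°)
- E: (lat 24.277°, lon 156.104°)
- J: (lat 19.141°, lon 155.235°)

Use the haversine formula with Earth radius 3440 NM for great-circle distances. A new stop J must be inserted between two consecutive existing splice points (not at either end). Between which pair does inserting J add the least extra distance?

Added distance for inserting J between each consecutive pair:
A–B: 111.8 NM
B–C: 22.0 NM
C–D: 26.3 NM
D–E: 103.3 NM
Smallest added distance is 22.0 NM, inserting between B and C.

between B and C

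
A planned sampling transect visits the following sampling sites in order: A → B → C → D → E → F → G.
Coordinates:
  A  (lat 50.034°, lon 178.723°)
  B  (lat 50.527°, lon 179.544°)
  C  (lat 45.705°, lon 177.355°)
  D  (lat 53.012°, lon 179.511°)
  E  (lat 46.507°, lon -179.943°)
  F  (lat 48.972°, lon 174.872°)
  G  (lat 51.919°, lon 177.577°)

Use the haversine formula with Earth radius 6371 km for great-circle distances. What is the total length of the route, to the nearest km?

Leg distances:
A→B: 80.1 km  (cumulative 80.1 km)
B→C: 560.2 km  (cumulative 640.3 km)
C→D: 827.3 km  (cumulative 1467.5 km)
D→E: 724.4 km  (cumulative 2191.9 km)
E→F: 474.7 km  (cumulative 2666.6 km)
F→G: 379.5 km  (cumulative 3046.1 km)
Total route length ≈ 3046 km.

3046 km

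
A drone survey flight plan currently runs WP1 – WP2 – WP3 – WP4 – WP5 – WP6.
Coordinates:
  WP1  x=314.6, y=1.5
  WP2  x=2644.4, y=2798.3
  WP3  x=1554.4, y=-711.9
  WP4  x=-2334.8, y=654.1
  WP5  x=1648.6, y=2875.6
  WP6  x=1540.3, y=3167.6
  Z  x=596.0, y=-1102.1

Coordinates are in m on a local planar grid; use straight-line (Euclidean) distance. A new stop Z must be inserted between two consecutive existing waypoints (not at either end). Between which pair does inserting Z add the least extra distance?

between WP3 and WP4

Added distance for inserting Z between each consecutive pair:
WP1–WP2: 1904.4 m
WP2–WP3: 1764.8 m
WP3–WP4: 329.4 m
WP4–WP5: 2970.3 m
WP5–WP6: 8176.1 m
Smallest added distance is 329.4 m, inserting between WP3 and WP4.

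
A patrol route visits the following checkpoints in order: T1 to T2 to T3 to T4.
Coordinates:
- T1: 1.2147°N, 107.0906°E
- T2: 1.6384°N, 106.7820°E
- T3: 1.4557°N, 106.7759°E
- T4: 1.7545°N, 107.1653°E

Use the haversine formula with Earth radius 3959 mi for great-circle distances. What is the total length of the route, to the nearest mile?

Leg distances:
T1→T2: 36.2 mi  (cumulative 36.2 mi)
T2→T3: 12.6 mi  (cumulative 48.8 mi)
T3→T4: 33.9 mi  (cumulative 82.8 mi)
Total route length ≈ 83 mi.

83 mi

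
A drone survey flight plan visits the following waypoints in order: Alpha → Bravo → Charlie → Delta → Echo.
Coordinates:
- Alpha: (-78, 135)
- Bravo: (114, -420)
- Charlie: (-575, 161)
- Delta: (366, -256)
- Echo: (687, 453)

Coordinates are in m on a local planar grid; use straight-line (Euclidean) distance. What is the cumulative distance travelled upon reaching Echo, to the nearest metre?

Leg distances:
Alpha→Bravo: 587.3 m  (cumulative 587.3 m)
Bravo→Charlie: 901.3 m  (cumulative 1488.5 m)
Charlie→Delta: 1029.3 m  (cumulative 2517.8 m)
Delta→Echo: 778.3 m  (cumulative 3296.1 m)
Cumulative distance at Echo ≈ 3296 m.

3296 m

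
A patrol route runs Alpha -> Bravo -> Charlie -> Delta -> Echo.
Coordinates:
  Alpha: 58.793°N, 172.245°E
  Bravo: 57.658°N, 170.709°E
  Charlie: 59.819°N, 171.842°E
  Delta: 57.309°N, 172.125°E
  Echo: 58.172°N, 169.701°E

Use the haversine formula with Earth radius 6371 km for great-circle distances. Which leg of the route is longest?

Leg distances:
Alpha→Bravo: 155.0 km
Bravo→Charlie: 249.0 km
Charlie→Delta: 279.6 km
Delta→Echo: 172.9 km
The longest leg is Charlie–Delta at 279.6 km.

Charlie–Delta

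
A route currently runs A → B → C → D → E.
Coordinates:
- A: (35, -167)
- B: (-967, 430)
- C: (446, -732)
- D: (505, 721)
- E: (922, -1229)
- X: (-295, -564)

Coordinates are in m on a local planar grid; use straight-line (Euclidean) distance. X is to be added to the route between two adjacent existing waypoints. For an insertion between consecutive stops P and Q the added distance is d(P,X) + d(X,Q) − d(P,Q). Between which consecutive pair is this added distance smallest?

between B and C

Added distance for inserting X between each consecutive pair:
A–B: 549.7 m
B–C: 130.2 m
C–D: 819.3 m
D–E: 906.4 m
Smallest added distance is 130.2 m, inserting between B and C.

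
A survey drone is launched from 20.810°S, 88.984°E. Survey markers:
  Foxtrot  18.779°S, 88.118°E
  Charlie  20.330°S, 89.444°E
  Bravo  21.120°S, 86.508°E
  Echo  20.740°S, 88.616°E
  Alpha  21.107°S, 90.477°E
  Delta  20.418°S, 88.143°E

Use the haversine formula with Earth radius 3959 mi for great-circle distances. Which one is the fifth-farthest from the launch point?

Distance to each, sorted:
Bravo: 161.2 mi
Foxtrot: 151.2 mi
Alpha: 98.5 mi
Delta: 60.8 mi
Charlie: 44.6 mi
Echo: 24.3 mi
The fifth-farthest is Charlie at 44.6 mi.

Charlie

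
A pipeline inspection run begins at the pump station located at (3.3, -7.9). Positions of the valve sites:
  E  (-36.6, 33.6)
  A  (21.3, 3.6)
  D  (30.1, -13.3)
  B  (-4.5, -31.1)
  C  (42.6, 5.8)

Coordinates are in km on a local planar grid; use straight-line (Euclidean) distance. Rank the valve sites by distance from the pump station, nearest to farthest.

Computing each straight-line distance from (3.3, -7.9):
A (21.3, 3.6): 21.4 km
B (-4.5, -31.1): 24.5 km
D (30.1, -13.3): 27.3 km
C (42.6, 5.8): 41.6 km
E (-36.6, 33.6): 57.6 km

A, B, D, C, E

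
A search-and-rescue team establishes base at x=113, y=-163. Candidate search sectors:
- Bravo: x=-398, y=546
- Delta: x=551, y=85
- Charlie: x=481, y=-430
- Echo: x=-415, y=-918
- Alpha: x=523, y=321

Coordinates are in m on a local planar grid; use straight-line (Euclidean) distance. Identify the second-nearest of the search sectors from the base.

Distances from the base (x=113, y=-163):
Charlie: 454.7 m
Delta: 503.3 m
Alpha: 634.3 m
Bravo: 874.0 m
Echo: 921.3 m
The second-nearest is Delta at 503.3 m.

Delta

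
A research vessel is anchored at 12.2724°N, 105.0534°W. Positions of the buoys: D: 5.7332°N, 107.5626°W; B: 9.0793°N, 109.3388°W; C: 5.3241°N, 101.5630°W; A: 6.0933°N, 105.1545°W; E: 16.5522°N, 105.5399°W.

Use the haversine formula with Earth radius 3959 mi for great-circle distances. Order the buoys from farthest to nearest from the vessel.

C, D, A, B, E

Distance from the vessel at 12.2724°N, 105.0534°W to each:
C 5.3241°N, 101.5630°W: 535.9 mi
D 5.7332°N, 107.5626°W: 483.2 mi
A 6.0933°N, 105.1545°W: 427.0 mi
B 9.0793°N, 109.3388°W: 365.1 mi
E 16.5522°N, 105.5399°W: 297.5 mi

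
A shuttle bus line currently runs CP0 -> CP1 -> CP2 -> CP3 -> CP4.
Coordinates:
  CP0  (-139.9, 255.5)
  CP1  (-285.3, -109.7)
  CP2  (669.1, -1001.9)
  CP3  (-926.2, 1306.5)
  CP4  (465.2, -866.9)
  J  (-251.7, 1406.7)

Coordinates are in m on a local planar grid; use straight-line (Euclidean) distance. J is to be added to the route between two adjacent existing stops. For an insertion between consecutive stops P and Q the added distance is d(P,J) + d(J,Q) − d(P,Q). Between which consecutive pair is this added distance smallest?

between CP2 and CP3

Added distance for inserting J between each consecutive pair:
CP0–CP1: 2280.3 m
CP1–CP2: 2788.9 m
CP2–CP3: 454.5 m
CP3–CP4: 485.2 m
Smallest added distance is 454.5 m, inserting between CP2 and CP3.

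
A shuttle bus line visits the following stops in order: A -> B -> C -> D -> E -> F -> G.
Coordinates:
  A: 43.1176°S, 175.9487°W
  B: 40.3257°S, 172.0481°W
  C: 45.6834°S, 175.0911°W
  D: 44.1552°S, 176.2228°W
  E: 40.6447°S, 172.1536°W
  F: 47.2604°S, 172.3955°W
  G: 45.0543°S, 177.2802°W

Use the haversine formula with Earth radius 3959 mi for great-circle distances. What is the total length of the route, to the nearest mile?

1854 mi

Leg distances:
A→B: 278.7 mi  (cumulative 278.7 mi)
B→C: 400.8 mi  (cumulative 679.4 mi)
C→D: 119.2 mi  (cumulative 798.7 mi)
D→E: 319.2 mi  (cumulative 1117.9 mi)
E→F: 457.3 mi  (cumulative 1575.2 mi)
F→G: 279.0 mi  (cumulative 1854.2 mi)
Total route length ≈ 1854 mi.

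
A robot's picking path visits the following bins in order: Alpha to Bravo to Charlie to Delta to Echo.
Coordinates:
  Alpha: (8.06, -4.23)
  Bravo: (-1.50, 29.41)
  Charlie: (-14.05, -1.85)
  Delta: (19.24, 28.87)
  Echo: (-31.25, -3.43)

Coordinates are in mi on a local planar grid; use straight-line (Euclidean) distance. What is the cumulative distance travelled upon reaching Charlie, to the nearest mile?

Leg distances:
Alpha→Bravo: 35.0 mi  (cumulative 35.0 mi)
Bravo→Charlie: 33.7 mi  (cumulative 68.7 mi)
Cumulative distance at Charlie ≈ 69 mi.

69 mi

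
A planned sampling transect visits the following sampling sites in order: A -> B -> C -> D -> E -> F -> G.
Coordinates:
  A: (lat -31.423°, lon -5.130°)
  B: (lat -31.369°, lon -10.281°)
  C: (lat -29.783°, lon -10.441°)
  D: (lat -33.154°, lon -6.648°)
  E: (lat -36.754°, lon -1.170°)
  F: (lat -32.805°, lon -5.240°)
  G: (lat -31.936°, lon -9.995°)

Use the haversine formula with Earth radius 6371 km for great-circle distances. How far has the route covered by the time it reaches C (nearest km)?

666 km

Leg distances:
A→B: 488.9 km  (cumulative 488.9 km)
B→C: 177.0 km  (cumulative 665.9 km)
Cumulative distance at C ≈ 666 km.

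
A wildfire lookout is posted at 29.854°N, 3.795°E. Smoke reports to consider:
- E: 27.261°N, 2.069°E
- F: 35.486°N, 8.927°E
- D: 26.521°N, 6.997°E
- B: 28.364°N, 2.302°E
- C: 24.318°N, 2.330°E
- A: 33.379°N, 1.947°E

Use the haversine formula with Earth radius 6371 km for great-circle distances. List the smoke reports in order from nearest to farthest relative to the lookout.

B, E, A, D, C, F

Distances from the lookout:
B 28.364°N, 2.302°E: 220.2 km
E 27.261°N, 2.069°E: 334.0 km
A 33.379°N, 1.947°E: 429.2 km
D 26.521°N, 6.997°E: 485.6 km
C 24.318°N, 2.330°E: 632.4 km
F 35.486°N, 8.927°E: 789.0 km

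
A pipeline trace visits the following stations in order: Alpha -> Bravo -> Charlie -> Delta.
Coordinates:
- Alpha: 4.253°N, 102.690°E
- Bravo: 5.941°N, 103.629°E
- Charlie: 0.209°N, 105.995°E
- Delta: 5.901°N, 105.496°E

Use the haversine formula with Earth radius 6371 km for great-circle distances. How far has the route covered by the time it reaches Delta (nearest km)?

Leg distances:
Alpha→Bravo: 214.6 km  (cumulative 214.6 km)
Bravo→Charlie: 689.3 km  (cumulative 903.9 km)
Charlie→Delta: 635.3 km  (cumulative 1539.3 km)
Cumulative distance at Delta ≈ 1539 km.

1539 km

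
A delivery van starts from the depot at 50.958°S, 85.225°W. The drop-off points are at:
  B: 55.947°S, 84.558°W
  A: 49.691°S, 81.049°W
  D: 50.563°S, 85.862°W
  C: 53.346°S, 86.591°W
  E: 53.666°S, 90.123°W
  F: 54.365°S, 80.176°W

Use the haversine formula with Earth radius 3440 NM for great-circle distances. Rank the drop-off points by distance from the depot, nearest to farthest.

D, C, A, E, F, B

Distances from the depot:
D 50.563°S, 85.862°W: 33.9 NM
C 53.346°S, 86.591°W: 151.9 NM
A 49.691°S, 81.049°W: 177.2 NM
E 53.666°S, 90.123°W: 242.3 NM
F 54.365°S, 80.176°W: 274.9 NM
B 55.947°S, 84.558°W: 300.5 NM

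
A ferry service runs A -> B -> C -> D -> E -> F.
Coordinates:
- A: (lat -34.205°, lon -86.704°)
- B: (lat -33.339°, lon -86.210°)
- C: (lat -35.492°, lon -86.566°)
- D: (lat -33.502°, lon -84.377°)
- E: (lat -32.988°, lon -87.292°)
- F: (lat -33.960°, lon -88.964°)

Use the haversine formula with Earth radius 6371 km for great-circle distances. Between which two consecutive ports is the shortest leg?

A–B

Leg distances:
A→B: 106.6 km
B→C: 241.6 km
C→D: 298.7 km
D→E: 277.0 km
E→F: 189.0 km
The shortest leg is A–B at 106.6 km.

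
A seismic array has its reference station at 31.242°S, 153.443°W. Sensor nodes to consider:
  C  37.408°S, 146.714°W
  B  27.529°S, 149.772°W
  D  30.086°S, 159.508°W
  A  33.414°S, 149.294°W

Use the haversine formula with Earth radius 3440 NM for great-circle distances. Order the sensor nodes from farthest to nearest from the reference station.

Distance from the reference station at 31.242°S, 153.443°W to each:
C 37.408°S, 146.714°W: 498.1 NM
D 30.086°S, 159.508°W: 320.8 NM
B 27.529°S, 149.772°W: 294.2 NM
A 33.414°S, 149.294°W: 247.6 NM

C, D, B, A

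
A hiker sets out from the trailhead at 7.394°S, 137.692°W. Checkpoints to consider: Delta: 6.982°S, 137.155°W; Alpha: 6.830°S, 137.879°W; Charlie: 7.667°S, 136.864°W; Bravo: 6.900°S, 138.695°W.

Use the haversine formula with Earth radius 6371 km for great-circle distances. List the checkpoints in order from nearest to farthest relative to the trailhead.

Alpha, Delta, Charlie, Bravo

Distance from the trailhead at 7.394°S, 137.692°W to each:
Alpha 6.830°S, 137.879°W: 66.0 km
Delta 6.982°S, 137.155°W: 74.9 km
Charlie 7.667°S, 136.864°W: 96.2 km
Bravo 6.900°S, 138.695°W: 123.5 km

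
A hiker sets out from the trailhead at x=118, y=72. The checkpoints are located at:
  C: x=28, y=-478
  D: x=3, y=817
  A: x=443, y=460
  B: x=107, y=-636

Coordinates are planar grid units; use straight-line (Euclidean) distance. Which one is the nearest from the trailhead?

A

Distances from the trailhead (x=118, y=72):
A: 506.1
C: 557.3
B: 708.1
D: 753.8
The nearest is A at 506.1.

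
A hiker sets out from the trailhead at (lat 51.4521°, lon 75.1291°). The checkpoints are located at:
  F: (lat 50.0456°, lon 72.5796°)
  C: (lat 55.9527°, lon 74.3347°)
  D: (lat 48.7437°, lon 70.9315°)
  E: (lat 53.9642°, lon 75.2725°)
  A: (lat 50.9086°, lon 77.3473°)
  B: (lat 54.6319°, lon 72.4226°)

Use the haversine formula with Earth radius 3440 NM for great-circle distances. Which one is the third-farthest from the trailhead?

B

Distance to each, sorted:
C: 271.7 NM
D: 229.2 NM
B: 214.4 NM
E: 150.9 NM
F: 128.5 NM
A: 89.6 NM
The third-farthest is B at 214.4 NM.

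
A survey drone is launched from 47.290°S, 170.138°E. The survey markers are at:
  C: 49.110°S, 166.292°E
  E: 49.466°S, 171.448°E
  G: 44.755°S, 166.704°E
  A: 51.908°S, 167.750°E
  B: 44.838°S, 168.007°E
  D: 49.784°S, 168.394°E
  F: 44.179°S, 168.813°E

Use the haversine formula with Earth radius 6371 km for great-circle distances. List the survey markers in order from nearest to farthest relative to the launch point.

Computing each great-circle distance from 47.290°S, 170.138°E:
E 49.466°S, 171.448°E: 260.6 km
D 49.784°S, 168.394°E: 305.6 km
B 44.838°S, 168.007°E: 318.4 km
C 49.110°S, 166.292°E: 349.5 km
F 44.179°S, 168.813°E: 360.9 km
G 44.755°S, 166.704°E: 386.9 km
A 51.908°S, 167.750°E: 541.5 km

E, D, B, C, F, G, A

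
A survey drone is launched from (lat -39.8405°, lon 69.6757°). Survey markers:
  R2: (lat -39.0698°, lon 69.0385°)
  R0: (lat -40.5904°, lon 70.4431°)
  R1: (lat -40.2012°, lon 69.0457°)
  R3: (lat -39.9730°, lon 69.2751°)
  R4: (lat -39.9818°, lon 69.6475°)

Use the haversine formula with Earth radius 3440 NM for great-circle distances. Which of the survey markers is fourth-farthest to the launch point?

R3

Distances from the launch point ((lat -39.8405°, lon 69.6757°)):
R0: 57.1 NM
R2: 54.9 NM
R1: 36.2 NM
R3: 20.1 NM
R4: 8.6 NM
The fourth-farthest is R3 at 20.1 NM.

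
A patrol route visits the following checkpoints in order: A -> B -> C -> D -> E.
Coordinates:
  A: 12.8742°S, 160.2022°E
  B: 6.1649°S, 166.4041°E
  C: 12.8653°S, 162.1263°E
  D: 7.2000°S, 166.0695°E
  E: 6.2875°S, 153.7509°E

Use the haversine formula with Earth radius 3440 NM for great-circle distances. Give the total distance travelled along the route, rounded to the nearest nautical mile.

Leg distances:
A→B: 544.9 NM  (cumulative 544.9 NM)
B→C: 475.3 NM  (cumulative 1020.2 NM)
C→D: 412.3 NM  (cumulative 1432.5 NM)
D→E: 736.5 NM  (cumulative 2169.0 NM)
Total route length ≈ 2169 NM.

2169 NM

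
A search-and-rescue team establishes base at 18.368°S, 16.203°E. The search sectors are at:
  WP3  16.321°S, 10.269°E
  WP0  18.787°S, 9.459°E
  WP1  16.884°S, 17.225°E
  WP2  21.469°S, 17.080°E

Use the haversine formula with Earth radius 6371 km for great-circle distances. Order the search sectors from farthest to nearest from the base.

Distance from the base at 18.368°S, 16.203°E to each:
WP0 18.787°S, 9.459°E: 712.3 km
WP3 16.321°S, 10.269°E: 669.6 km
WP2 21.469°S, 17.080°E: 356.8 km
WP1 16.884°S, 17.225°E: 197.4 km

WP0, WP3, WP2, WP1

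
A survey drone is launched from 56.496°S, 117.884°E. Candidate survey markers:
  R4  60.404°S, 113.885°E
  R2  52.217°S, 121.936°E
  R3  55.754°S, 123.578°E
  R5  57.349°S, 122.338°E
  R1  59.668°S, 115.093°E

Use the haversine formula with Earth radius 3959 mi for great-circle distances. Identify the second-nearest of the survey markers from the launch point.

R3

Distance to each, sorted:
R5: 178.0 mi
R3: 225.1 mi
R1: 241.7 mi
R4: 306.2 mi
R2: 337.6 mi
The second-nearest is R3 at 225.1 mi.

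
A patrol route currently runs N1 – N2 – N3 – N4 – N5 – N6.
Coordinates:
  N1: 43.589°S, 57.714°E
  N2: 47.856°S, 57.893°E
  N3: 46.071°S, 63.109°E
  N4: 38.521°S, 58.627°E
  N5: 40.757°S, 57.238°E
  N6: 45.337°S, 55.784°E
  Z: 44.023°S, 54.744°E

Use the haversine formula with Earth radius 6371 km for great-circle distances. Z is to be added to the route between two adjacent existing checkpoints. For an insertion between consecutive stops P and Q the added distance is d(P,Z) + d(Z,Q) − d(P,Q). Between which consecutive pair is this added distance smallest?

between N5 and N6

Added distance for inserting Z between each consecutive pair:
N1–N2: 259.2 km
N2–N3: 743.2 km
N3–N4: 470.9 km
N4–N5: 833.6 km
N5–N6: 61.8 km
Smallest added distance is 61.8 km, inserting between N5 and N6.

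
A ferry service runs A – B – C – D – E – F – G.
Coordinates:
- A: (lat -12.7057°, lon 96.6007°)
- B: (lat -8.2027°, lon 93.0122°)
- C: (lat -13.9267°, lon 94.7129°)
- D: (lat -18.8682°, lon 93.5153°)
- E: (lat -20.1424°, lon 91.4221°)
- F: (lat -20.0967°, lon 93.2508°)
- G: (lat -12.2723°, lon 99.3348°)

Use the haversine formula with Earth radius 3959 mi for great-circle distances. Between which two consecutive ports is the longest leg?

Leg distances:
A→B: 395.3 mi
B→C: 412.0 mi
C→D: 350.5 mi
D→E: 162.3 mi
E→F: 118.7 mi
F→G: 674.5 mi
The longest leg is F–G at 674.5 mi.

F–G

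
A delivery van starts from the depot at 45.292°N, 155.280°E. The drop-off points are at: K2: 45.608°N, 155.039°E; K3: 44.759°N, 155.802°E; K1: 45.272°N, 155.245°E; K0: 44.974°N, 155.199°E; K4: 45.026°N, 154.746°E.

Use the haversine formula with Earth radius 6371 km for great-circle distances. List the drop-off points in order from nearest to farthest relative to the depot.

Distance from the depot at 45.292°N, 155.280°E to each:
K1 45.272°N, 155.245°E: 3.5 km
K0 44.974°N, 155.199°E: 35.9 km
K2 45.608°N, 155.039°E: 39.9 km
K4 45.026°N, 154.746°E: 51.3 km
K3 44.759°N, 155.802°E: 72.1 km

K1, K0, K2, K4, K3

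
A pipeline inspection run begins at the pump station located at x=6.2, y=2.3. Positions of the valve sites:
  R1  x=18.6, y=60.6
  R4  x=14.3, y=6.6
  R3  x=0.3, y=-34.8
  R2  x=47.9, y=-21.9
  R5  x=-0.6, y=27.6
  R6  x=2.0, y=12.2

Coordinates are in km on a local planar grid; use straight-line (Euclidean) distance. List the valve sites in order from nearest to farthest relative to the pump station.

R4, R6, R5, R3, R2, R1

Distances from the pump station:
R4 x=14.3, y=6.6: 9.2 km
R6 x=2.0, y=12.2: 10.8 km
R5 x=-0.6, y=27.6: 26.2 km
R3 x=0.3, y=-34.8: 37.6 km
R2 x=47.9, y=-21.9: 48.2 km
R1 x=18.6, y=60.6: 59.6 km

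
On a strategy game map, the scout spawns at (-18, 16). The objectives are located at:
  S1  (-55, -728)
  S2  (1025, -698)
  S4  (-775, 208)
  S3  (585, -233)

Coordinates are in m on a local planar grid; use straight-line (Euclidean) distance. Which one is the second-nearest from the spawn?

S1

Distances from the spawn ((-18, 16)):
S3: 652.4 m
S1: 744.9 m
S4: 781.0 m
S2: 1264.0 m
The second-nearest is S1 at 744.9 m.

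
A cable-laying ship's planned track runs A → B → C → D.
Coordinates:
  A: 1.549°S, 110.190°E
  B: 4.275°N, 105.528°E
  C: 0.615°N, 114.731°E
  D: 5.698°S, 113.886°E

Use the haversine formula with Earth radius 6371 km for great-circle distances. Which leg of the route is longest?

B–C

Leg distances:
A→B: 829.3 km
B→C: 1100.3 km
C→D: 708.2 km
The longest leg is B–C at 1100.3 km.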